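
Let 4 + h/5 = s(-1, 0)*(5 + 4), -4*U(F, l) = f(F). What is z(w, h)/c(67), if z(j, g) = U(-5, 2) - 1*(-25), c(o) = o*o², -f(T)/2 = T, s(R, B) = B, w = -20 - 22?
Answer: 45/601526 ≈ 7.4810e-5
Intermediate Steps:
w = -42
f(T) = -2*T
U(F, l) = F/2 (U(F, l) = -(-1)*F/2 = F/2)
c(o) = o³
h = -20 (h = -20 + 5*(0*(5 + 4)) = -20 + 5*(0*9) = -20 + 5*0 = -20 + 0 = -20)
z(j, g) = 45/2 (z(j, g) = (½)*(-5) - 1*(-25) = -5/2 + 25 = 45/2)
z(w, h)/c(67) = 45/(2*(67³)) = (45/2)/300763 = (45/2)*(1/300763) = 45/601526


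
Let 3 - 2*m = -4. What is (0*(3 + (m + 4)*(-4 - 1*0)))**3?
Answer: 0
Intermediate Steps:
m = 7/2 (m = 3/2 - 1/2*(-4) = 3/2 + 2 = 7/2 ≈ 3.5000)
(0*(3 + (m + 4)*(-4 - 1*0)))**3 = (0*(3 + (7/2 + 4)*(-4 - 1*0)))**3 = (0*(3 + 15*(-4 + 0)/2))**3 = (0*(3 + (15/2)*(-4)))**3 = (0*(3 - 30))**3 = (0*(-27))**3 = 0**3 = 0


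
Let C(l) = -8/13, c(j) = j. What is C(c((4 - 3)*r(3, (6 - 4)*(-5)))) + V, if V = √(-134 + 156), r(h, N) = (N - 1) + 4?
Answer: -8/13 + √22 ≈ 4.0750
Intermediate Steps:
r(h, N) = 3 + N (r(h, N) = (-1 + N) + 4 = 3 + N)
V = √22 ≈ 4.6904
C(l) = -8/13 (C(l) = -8*1/13 = -8/13)
C(c((4 - 3)*r(3, (6 - 4)*(-5)))) + V = -8/13 + √22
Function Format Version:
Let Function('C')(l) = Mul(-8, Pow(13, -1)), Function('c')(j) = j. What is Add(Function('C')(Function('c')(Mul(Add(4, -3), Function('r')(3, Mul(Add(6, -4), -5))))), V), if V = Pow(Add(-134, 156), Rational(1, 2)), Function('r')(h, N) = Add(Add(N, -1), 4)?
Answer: Add(Rational(-8, 13), Pow(22, Rational(1, 2))) ≈ 4.0750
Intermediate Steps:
Function('r')(h, N) = Add(3, N) (Function('r')(h, N) = Add(Add(-1, N), 4) = Add(3, N))
V = Pow(22, Rational(1, 2)) ≈ 4.6904
Function('C')(l) = Rational(-8, 13) (Function('C')(l) = Mul(-8, Rational(1, 13)) = Rational(-8, 13))
Add(Function('C')(Function('c')(Mul(Add(4, -3), Function('r')(3, Mul(Add(6, -4), -5))))), V) = Add(Rational(-8, 13), Pow(22, Rational(1, 2)))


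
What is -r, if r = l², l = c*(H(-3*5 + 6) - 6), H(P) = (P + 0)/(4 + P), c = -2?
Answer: -1764/25 ≈ -70.560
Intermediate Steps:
H(P) = P/(4 + P)
l = 42/5 (l = -2*((-3*5 + 6)/(4 + (-3*5 + 6)) - 6) = -2*((-15 + 6)/(4 + (-15 + 6)) - 6) = -2*(-9/(4 - 9) - 6) = -2*(-9/(-5) - 6) = -2*(-9*(-⅕) - 6) = -2*(9/5 - 6) = -2*(-21/5) = 42/5 ≈ 8.4000)
r = 1764/25 (r = (42/5)² = 1764/25 ≈ 70.560)
-r = -1*1764/25 = -1764/25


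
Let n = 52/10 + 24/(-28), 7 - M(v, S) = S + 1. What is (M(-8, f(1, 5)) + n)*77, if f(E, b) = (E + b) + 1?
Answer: 1287/5 ≈ 257.40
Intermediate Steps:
f(E, b) = 1 + E + b
M(v, S) = 6 - S (M(v, S) = 7 - (S + 1) = 7 - (1 + S) = 7 + (-1 - S) = 6 - S)
n = 152/35 (n = 52*(⅒) + 24*(-1/28) = 26/5 - 6/7 = 152/35 ≈ 4.3429)
(M(-8, f(1, 5)) + n)*77 = ((6 - (1 + 1 + 5)) + 152/35)*77 = ((6 - 1*7) + 152/35)*77 = ((6 - 7) + 152/35)*77 = (-1 + 152/35)*77 = (117/35)*77 = 1287/5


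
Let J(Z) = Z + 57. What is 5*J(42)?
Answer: 495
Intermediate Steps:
J(Z) = 57 + Z
5*J(42) = 5*(57 + 42) = 5*99 = 495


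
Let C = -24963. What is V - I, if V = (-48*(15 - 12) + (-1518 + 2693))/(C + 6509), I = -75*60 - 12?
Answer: 83263417/18454 ≈ 4511.9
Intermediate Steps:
I = -4512 (I = -4500 - 12 = -4512)
V = -1031/18454 (V = (-48*(15 - 12) + (-1518 + 2693))/(-24963 + 6509) = (-48*3 + 1175)/(-18454) = (-144 + 1175)*(-1/18454) = 1031*(-1/18454) = -1031/18454 ≈ -0.055869)
V - I = -1031/18454 - 1*(-4512) = -1031/18454 + 4512 = 83263417/18454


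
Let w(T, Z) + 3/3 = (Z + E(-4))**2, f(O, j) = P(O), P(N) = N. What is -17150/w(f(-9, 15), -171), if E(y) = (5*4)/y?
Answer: -98/177 ≈ -0.55367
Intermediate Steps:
f(O, j) = O
E(y) = 20/y
w(T, Z) = -1 + (-5 + Z)**2 (w(T, Z) = -1 + (Z + 20/(-4))**2 = -1 + (Z + 20*(-1/4))**2 = -1 + (Z - 5)**2 = -1 + (-5 + Z)**2)
-17150/w(f(-9, 15), -171) = -17150/(-1 + (-5 - 171)**2) = -17150/(-1 + (-176)**2) = -17150/(-1 + 30976) = -17150/30975 = -17150*1/30975 = -98/177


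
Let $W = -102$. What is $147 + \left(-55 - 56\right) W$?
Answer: $11469$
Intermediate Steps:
$147 + \left(-55 - 56\right) W = 147 + \left(-55 - 56\right) \left(-102\right) = 147 - -11322 = 147 + 11322 = 11469$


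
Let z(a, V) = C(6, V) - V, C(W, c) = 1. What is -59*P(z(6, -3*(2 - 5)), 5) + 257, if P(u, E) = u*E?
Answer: 2617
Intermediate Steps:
z(a, V) = 1 - V
P(u, E) = E*u
-59*P(z(6, -3*(2 - 5)), 5) + 257 = -295*(1 - (-3)*(2 - 5)) + 257 = -295*(1 - (-3)*(-3)) + 257 = -295*(1 - 1*9) + 257 = -295*(1 - 9) + 257 = -295*(-8) + 257 = -59*(-40) + 257 = 2360 + 257 = 2617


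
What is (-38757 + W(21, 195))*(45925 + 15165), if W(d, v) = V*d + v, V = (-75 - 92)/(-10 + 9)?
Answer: -2141509950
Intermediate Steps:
V = 167 (V = -167/(-1) = -167*(-1) = 167)
W(d, v) = v + 167*d (W(d, v) = 167*d + v = v + 167*d)
(-38757 + W(21, 195))*(45925 + 15165) = (-38757 + (195 + 167*21))*(45925 + 15165) = (-38757 + (195 + 3507))*61090 = (-38757 + 3702)*61090 = -35055*61090 = -2141509950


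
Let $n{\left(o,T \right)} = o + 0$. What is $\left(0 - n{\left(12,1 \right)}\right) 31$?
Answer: $-372$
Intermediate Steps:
$n{\left(o,T \right)} = o$
$\left(0 - n{\left(12,1 \right)}\right) 31 = \left(0 - 12\right) 31 = \left(-12\right) 31 = -372$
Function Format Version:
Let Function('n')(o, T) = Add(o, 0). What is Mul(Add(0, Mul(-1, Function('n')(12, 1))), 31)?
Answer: -372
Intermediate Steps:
Function('n')(o, T) = o
Mul(Add(0, Mul(-1, Function('n')(12, 1))), 31) = Mul(Add(0, Mul(-1, 12)), 31) = Mul(Add(0, -12), 31) = Mul(-12, 31) = -372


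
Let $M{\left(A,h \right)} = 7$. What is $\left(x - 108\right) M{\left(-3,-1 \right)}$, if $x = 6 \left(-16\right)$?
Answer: $-1428$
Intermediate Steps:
$x = -96$
$\left(x - 108\right) M{\left(-3,-1 \right)} = \left(-96 - 108\right) 7 = \left(-204\right) 7 = -1428$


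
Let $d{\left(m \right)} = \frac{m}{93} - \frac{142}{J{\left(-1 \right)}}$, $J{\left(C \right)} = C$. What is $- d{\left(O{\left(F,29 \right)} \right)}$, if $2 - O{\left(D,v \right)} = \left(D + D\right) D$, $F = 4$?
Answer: $- \frac{4392}{31} \approx -141.68$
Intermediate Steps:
$O{\left(D,v \right)} = 2 - 2 D^{2}$ ($O{\left(D,v \right)} = 2 - \left(D + D\right) D = 2 - 2 D D = 2 - 2 D^{2}$)
$d{\left(m \right)} = 142 + \frac{m}{93}$ ($d{\left(m \right)} = \frac{m}{93} - \frac{142}{-1} = m \frac{1}{93} - -142 = \frac{m}{93} + 142 = 142 + \frac{m}{93}$)
$- d{\left(O{\left(F,29 \right)} \right)} = - (142 + \frac{2 - 2 \cdot 4^{2}}{93}) = - (142 + \frac{2 - 32}{93}) = - (142 + \frac{1}{93} \left(-30\right)) = - (142 - \frac{10}{31}) = \left(-1\right) \frac{4392}{31} = - \frac{4392}{31}$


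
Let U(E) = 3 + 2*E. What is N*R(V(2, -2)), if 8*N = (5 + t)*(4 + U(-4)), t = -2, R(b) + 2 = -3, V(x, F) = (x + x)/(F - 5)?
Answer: 15/8 ≈ 1.8750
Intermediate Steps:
V(x, F) = 2*x/(-5 + F) (V(x, F) = (2*x)/(-5 + F) = 2*x/(-5 + F))
R(b) = -5 (R(b) = -2 - 3 = -5)
N = -3/8 (N = ((5 - 2)*(4 + (3 + 2*(-4))))/8 = (3*(4 + (3 - 8)))/8 = (3*(4 - 5))/8 = (3*(-1))/8 = (⅛)*(-3) = -3/8 ≈ -0.37500)
N*R(V(2, -2)) = -3/8*(-5) = 15/8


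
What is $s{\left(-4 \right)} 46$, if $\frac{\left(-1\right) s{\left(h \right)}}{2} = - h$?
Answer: $-368$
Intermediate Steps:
$s{\left(h \right)} = 2 h$ ($s{\left(h \right)} = - 2 \left(- h\right) = 2 h$)
$s{\left(-4 \right)} 46 = 2 \left(-4\right) 46 = \left(-8\right) 46 = -368$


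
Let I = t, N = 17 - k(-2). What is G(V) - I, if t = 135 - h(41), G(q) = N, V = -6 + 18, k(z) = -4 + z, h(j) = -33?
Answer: -145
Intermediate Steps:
V = 12
N = 23 (N = 17 - (-4 - 2) = 17 - 1*(-6) = 17 + 6 = 23)
G(q) = 23
t = 168 (t = 135 - 1*(-33) = 135 + 33 = 168)
I = 168
G(V) - I = 23 - 1*168 = 23 - 168 = -145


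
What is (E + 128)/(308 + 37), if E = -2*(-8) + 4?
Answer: 148/345 ≈ 0.42899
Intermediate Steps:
E = 20 (E = 16 + 4 = 20)
(E + 128)/(308 + 37) = (20 + 128)/(308 + 37) = 148/345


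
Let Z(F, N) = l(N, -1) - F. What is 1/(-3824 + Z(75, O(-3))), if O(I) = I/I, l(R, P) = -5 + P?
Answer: -1/3905 ≈ -0.00025608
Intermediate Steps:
O(I) = 1
Z(F, N) = -6 - F (Z(F, N) = (-5 - 1) - F = -6 - F)
1/(-3824 + Z(75, O(-3))) = 1/(-3824 + (-6 - 1*75)) = 1/(-3824 + (-6 - 75)) = 1/(-3824 - 81) = 1/(-3905) = -1/3905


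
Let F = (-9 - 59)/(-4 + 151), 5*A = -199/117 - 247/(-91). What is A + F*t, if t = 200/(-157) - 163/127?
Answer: 158397250/114310287 ≈ 1.3857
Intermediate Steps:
A = 166/819 (A = (-199/117 - 247/(-91))/5 = (-199*1/117 - 247*(-1/91))/5 = (-199/117 + 19/7)/5 = (⅕)*(830/819) = 166/819 ≈ 0.20269)
F = -68/147 ≈ -0.46258
t = -50991/19939 (t = 200*(-1/157) - 163*1/127 = -200/157 - 163/127 = -50991/19939 ≈ -2.5574)
A + F*t = 166/819 - 68/147*(-50991/19939) = 166/819 + 1155796/977011 = 158397250/114310287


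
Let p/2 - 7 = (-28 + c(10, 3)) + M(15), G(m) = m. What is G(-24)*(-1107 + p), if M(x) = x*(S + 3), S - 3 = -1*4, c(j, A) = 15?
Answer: 25416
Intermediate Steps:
S = -1 (S = 3 - 1*4 = 3 - 4 = -1)
M(x) = 2*x (M(x) = x*(-1 + 3) = x*2 = 2*x)
p = 48 (p = 14 + 2*((-28 + 15) + 2*15) = 14 + 2*(-13 + 30) = 14 + 2*17 = 14 + 34 = 48)
G(-24)*(-1107 + p) = -24*(-1107 + 48) = -24*(-1059) = 25416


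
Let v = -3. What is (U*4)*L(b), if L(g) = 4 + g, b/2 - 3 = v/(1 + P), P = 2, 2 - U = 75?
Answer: -2336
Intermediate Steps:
U = -73 (U = 2 - 1*75 = 2 - 75 = -73)
b = 4 (b = 6 + 2*(-3/(1 + 2)) = 6 + 2*(-3/3) = 6 + 2*((⅓)*(-3)) = 6 + 2*(-1) = 6 - 2 = 4)
(U*4)*L(b) = (-73*4)*(4 + 4) = -292*8 = -2336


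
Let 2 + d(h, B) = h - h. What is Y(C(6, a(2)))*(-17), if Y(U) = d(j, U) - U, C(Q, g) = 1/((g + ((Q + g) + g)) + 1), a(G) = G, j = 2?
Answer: 459/13 ≈ 35.308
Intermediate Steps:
d(h, B) = -2 (d(h, B) = -2 + (h - h) = -2 + 0 = -2)
C(Q, g) = 1/(1 + Q + 3*g) (C(Q, g) = 1/((g + (Q + 2*g)) + 1) = 1/((Q + 3*g) + 1) = 1/(1 + Q + 3*g))
Y(U) = -2 - U
Y(C(6, a(2)))*(-17) = (-2 - 1/(1 + 6 + 3*2))*(-17) = (-2 - 1/(1 + 6 + 6))*(-17) = (-2 - 1/13)*(-17) = -27/13*(-17) = 459/13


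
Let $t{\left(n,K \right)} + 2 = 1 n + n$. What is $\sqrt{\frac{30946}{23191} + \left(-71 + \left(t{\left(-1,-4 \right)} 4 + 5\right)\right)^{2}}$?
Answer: $\frac{\sqrt{3617036030930}}{23191} \approx 82.008$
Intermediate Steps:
$t{\left(n,K \right)} = -2 + 2 n$ ($t{\left(n,K \right)} = -2 + \left(1 n + n\right) = -2 + \left(n + n\right) = -2 + 2 n$)
$\sqrt{\frac{30946}{23191} + \left(-71 + \left(t{\left(-1,-4 \right)} 4 + 5\right)\right)^{2}} = \sqrt{\frac{30946}{23191} + \left(-71 + \left(\left(-2 + 2 \left(-1\right)\right) 4 + 5\right)\right)^{2}} = \sqrt{30946 \cdot \frac{1}{23191} + \left(-71 + \left(\left(-2 - 2\right) 4 + 5\right)\right)^{2}} = \sqrt{\frac{30946}{23191} + \left(-71 + \left(\left(-4\right) 4 + 5\right)\right)^{2}} = \sqrt{\frac{30946}{23191} + \left(-71 + \left(-16 + 5\right)\right)^{2}} = \sqrt{\frac{30946}{23191} + \left(-71 - 11\right)^{2}} = \sqrt{\frac{30946}{23191} + \left(-82\right)^{2}} = \sqrt{\frac{30946}{23191} + 6724} = \sqrt{\frac{155967230}{23191}} = \frac{\sqrt{3617036030930}}{23191}$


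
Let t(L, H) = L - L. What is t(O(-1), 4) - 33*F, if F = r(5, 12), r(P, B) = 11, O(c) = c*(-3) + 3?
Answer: -363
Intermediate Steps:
O(c) = 3 - 3*c (O(c) = -3*c + 3 = 3 - 3*c)
t(L, H) = 0
F = 11
t(O(-1), 4) - 33*F = 0 - 33*11 = 0 - 363 = -363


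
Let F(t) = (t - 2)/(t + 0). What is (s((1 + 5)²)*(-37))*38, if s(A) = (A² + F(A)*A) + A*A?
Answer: -3692156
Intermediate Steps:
F(t) = (-2 + t)/t
s(A) = -2 + A + 2*A² (s(A) = (A² + ((-2 + A)/A)*A) + A*A = (A² + (-2 + A)) + A² = (-2 + A + A²) + A² = -2 + A + 2*A²)
(s((1 + 5)²)*(-37))*38 = ((-2 + (1 + 5)² + 2*((1 + 5)²)²)*(-37))*38 = ((-2 + 6² + 2*(6²)²)*(-37))*38 = ((-2 + 36 + 2*36²)*(-37))*38 = ((-2 + 36 + 2*1296)*(-37))*38 = ((-2 + 36 + 2592)*(-37))*38 = (2626*(-37))*38 = -97162*38 = -3692156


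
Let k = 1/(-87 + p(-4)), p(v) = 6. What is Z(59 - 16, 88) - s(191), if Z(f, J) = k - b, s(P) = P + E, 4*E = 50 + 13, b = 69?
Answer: -89347/324 ≈ -275.76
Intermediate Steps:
E = 63/4 (E = (50 + 13)/4 = (1/4)*63 = 63/4 ≈ 15.750)
k = -1/81 (k = 1/(-87 + 6) = 1/(-81) = -1/81 ≈ -0.012346)
s(P) = 63/4 + P (s(P) = P + 63/4 = 63/4 + P)
Z(f, J) = -5590/81 (Z(f, J) = -1/81 - 1*69 = -1/81 - 69 = -5590/81)
Z(59 - 16, 88) - s(191) = -5590/81 - (63/4 + 191) = -5590/81 - 1*827/4 = -5590/81 - 827/4 = -89347/324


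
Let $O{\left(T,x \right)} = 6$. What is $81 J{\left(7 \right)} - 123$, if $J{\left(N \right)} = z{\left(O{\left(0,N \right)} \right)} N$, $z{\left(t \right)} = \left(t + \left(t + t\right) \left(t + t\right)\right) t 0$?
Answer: $-123$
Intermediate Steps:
$z{\left(t \right)} = 0$ ($z{\left(t \right)} = \left(t + 2 t 2 t\right) 0 = \left(t + 4 t^{2}\right) 0 = 0$)
$J{\left(N \right)} = 0$ ($J{\left(N \right)} = 0 N = 0$)
$81 J{\left(7 \right)} - 123 = 81 \cdot 0 - 123 = 0 - 123 = -123$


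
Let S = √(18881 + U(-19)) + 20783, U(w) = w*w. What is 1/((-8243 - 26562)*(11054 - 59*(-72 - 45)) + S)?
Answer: -312486301/195295376625315581 - 3*√2138/390590753250631162 ≈ -1.6001e-9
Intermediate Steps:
U(w) = w²
S = 20783 + 3*√2138 (S = √(18881 + (-19)²) + 20783 = √(18881 + 361) + 20783 = √19242 + 20783 = 3*√2138 + 20783 = 20783 + 3*√2138 ≈ 20922.)
1/((-8243 - 26562)*(11054 - 59*(-72 - 45)) + S) = 1/((-8243 - 26562)*(11054 - 59*(-72 - 45)) + (20783 + 3*√2138)) = 1/(-34805*(11054 - 59*(-117)) + (20783 + 3*√2138)) = 1/(-34805*(11054 + 6903) + (20783 + 3*√2138)) = 1/(-34805*17957 + (20783 + 3*√2138)) = 1/(-624993385 + (20783 + 3*√2138)) = 1/(-624972602 + 3*√2138)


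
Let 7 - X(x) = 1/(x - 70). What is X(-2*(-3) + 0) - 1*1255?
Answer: -79871/64 ≈ -1248.0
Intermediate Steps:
X(x) = 7 - 1/(-70 + x) (X(x) = 7 - 1/(x - 70) = 7 - 1/(-70 + x))
X(-2*(-3) + 0) - 1*1255 = (-491 + 7*(-2*(-3) + 0))/(-70 + (-2*(-3) + 0)) - 1*1255 = (-491 + 7*(6 + 0))/(-70 + (6 + 0)) - 1255 = (-491 + 7*6)/(-70 + 6) - 1255 = (-491 + 42)/(-64) - 1255 = -1/64*(-449) - 1255 = 449/64 - 1255 = -79871/64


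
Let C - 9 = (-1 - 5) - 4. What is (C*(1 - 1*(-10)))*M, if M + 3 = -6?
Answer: 99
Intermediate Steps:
M = -9 (M = -3 - 6 = -9)
C = -1 (C = 9 + ((-1 - 5) - 4) = 9 + (-6 - 4) = 9 - 10 = -1)
(C*(1 - 1*(-10)))*M = -(1 - 1*(-10))*(-9) = -(1 + 10)*(-9) = -1*11*(-9) = -11*(-9) = 99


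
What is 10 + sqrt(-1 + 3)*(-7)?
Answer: 10 - 7*sqrt(2) ≈ 0.10051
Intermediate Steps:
10 + sqrt(-1 + 3)*(-7) = 10 + sqrt(2)*(-7) = 10 - 7*sqrt(2)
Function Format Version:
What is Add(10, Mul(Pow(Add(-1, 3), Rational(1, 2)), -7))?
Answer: Add(10, Mul(-7, Pow(2, Rational(1, 2)))) ≈ 0.10051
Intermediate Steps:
Add(10, Mul(Pow(Add(-1, 3), Rational(1, 2)), -7)) = Add(10, Mul(Pow(2, Rational(1, 2)), -7)) = Add(10, Mul(-7, Pow(2, Rational(1, 2))))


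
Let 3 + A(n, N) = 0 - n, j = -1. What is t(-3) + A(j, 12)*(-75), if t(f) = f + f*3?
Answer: 138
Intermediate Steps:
t(f) = 4*f (t(f) = f + 3*f = 4*f)
A(n, N) = -3 - n (A(n, N) = -3 + (0 - n) = -3 - n)
t(-3) + A(j, 12)*(-75) = 4*(-3) + (-3 - 1*(-1))*(-75) = -12 + (-3 + 1)*(-75) = -12 - 2*(-75) = -12 + 150 = 138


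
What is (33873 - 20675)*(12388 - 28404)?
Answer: -211379168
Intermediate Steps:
(33873 - 20675)*(12388 - 28404) = 13198*(-16016) = -211379168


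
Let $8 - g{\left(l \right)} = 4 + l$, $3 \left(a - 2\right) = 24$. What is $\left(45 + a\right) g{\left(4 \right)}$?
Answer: $0$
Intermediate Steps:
$a = 10$ ($a = 2 + \frac{1}{3} \cdot 24 = 2 + 8 = 10$)
$g{\left(l \right)} = 4 - l$ ($g{\left(l \right)} = 8 - \left(4 + l\right) = 4 - l$)
$\left(45 + a\right) g{\left(4 \right)} = \left(45 + 10\right) \left(4 - 4\right) = 55 \left(4 - 4\right) = 55 \cdot 0 = 0$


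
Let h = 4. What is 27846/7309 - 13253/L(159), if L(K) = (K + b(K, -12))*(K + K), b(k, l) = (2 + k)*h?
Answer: 7013721307/1866382386 ≈ 3.7579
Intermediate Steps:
b(k, l) = 8 + 4*k (b(k, l) = (2 + k)*4 = 8 + 4*k)
L(K) = 2*K*(8 + 5*K) (L(K) = (K + (8 + 4*K))*(K + K) = (8 + 5*K)*(2*K) = 2*K*(8 + 5*K))
27846/7309 - 13253/L(159) = 27846/7309 - 13253*1/(318*(8 + 5*159)) = 27846*(1/7309) - 13253*1/(318*(8 + 795)) = 27846/7309 - 13253/(2*159*803) = 27846/7309 - 13253/255354 = 7013721307/1866382386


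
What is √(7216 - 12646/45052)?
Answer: √3661405166118/22526 ≈ 84.945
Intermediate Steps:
√(7216 - 12646/45052) = √(7216 - 12646*1/45052) = √(7216 - 6323/22526) = √(162541293/22526) = √3661405166118/22526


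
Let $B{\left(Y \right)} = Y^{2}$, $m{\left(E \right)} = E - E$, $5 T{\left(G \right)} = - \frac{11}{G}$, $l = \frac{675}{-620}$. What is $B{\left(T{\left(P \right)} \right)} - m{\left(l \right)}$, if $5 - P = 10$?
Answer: $\frac{121}{625} \approx 0.1936$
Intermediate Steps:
$l = - \frac{135}{124}$ ($l = 675 \left(- \frac{1}{620}\right) = - \frac{135}{124} \approx -1.0887$)
$P = -5$ ($P = 5 - 10 = -5$)
$T{\left(G \right)} = - \frac{11}{5 G}$ ($T{\left(G \right)} = \frac{\left(-11\right) \frac{1}{G}}{5} = - \frac{11}{5 G}$)
$m{\left(E \right)} = 0$
$B{\left(T{\left(P \right)} \right)} - m{\left(l \right)} = \left(- \frac{11}{5 \left(-5\right)}\right)^{2} - 0 = \left(\left(- \frac{11}{5}\right) \left(- \frac{1}{5}\right)\right)^{2} + 0 = \left(\frac{11}{25}\right)^{2} + 0 = \frac{121}{625} + 0 = \frac{121}{625}$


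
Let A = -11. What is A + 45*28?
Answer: 1249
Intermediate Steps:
A + 45*28 = -11 + 45*28 = -11 + 1260 = 1249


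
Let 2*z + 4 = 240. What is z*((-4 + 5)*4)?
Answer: 472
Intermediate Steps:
z = 118 (z = -2 + (1/2)*240 = -2 + 120 = 118)
z*((-4 + 5)*4) = 118*((-4 + 5)*4) = 118*(1*4) = 118*4 = 472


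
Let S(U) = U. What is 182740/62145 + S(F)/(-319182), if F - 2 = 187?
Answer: 3887704885/1322371026 ≈ 2.9399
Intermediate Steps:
F = 189 (F = 2 + 187 = 189)
182740/62145 + S(F)/(-319182) = 182740/62145 + 189/(-319182) = 182740*(1/62145) + 189*(-1/319182) = 36548/12429 - 63/106394 = 3887704885/1322371026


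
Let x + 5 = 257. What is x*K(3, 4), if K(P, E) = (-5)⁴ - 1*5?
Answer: 156240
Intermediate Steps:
x = 252 (x = -5 + 257 = 252)
K(P, E) = 620 (K(P, E) = 625 - 5 = 620)
x*K(3, 4) = 252*620 = 156240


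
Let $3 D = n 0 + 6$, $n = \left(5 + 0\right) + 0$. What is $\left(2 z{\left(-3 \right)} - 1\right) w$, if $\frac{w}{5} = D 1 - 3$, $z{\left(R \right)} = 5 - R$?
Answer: $-75$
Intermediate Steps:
$n = 5$ ($n = 5 + 0 = 5$)
$D = 2$ ($D = \frac{5 \cdot 0 + 6}{3} = \frac{0 + 6}{3} = \frac{1}{3} \cdot 6 = 2$)
$w = -5$ ($w = 5 \left(2 \cdot 1 - 3\right) = 5 \left(2 - 3\right) = 5 \left(-1\right) = -5$)
$\left(2 z{\left(-3 \right)} - 1\right) w = \left(2 \left(5 - -3\right) - 1\right) \left(-5\right) = \left(2 \left(5 + 3\right) - 1\right) \left(-5\right) = \left(2 \cdot 8 - 1\right) \left(-5\right) = \left(16 - 1\right) \left(-5\right) = 15 \left(-5\right) = -75$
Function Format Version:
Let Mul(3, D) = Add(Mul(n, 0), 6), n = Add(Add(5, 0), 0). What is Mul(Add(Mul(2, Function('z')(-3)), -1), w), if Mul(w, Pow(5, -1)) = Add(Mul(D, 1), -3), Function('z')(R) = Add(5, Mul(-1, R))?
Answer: -75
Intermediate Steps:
n = 5 (n = Add(5, 0) = 5)
D = 2 (D = Mul(Rational(1, 3), Add(Mul(5, 0), 6)) = Mul(Rational(1, 3), Add(0, 6)) = Mul(Rational(1, 3), 6) = 2)
w = -5 (w = Mul(5, Add(Mul(2, 1), -3)) = Mul(5, Add(2, -3)) = Mul(5, -1) = -5)
Mul(Add(Mul(2, Function('z')(-3)), -1), w) = Mul(Add(Mul(2, Add(5, Mul(-1, -3))), -1), -5) = Mul(Add(Mul(2, Add(5, 3)), -1), -5) = Mul(Add(Mul(2, 8), -1), -5) = Mul(Add(16, -1), -5) = Mul(15, -5) = -75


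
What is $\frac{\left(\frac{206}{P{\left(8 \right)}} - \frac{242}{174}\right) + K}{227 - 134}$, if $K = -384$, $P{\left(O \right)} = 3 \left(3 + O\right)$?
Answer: $- \frac{362845}{89001} \approx -4.0769$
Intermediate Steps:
$P{\left(O \right)} = 9 + 3 O$
$\frac{\left(\frac{206}{P{\left(8 \right)}} - \frac{242}{174}\right) + K}{227 - 134} = \frac{\left(\frac{206}{9 + 3 \cdot 8} - \frac{242}{174}\right) - 384}{227 - 134} = \frac{\left(\frac{206}{9 + 24} - \frac{121}{87}\right) - 384}{93} = \left(\left(\frac{206}{33} - \frac{121}{87}\right) - 384\right) \frac{1}{93} = \left(\frac{4643}{957} - 384\right) \frac{1}{93} = \left(- \frac{362845}{957}\right) \frac{1}{93} = - \frac{362845}{89001}$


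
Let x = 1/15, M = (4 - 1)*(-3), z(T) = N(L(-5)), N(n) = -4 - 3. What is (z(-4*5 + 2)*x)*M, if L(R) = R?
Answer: 21/5 ≈ 4.2000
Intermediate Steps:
N(n) = -7
z(T) = -7
M = -9 (M = 3*(-3) = -9)
x = 1/15 ≈ 0.066667
(z(-4*5 + 2)*x)*M = -7*1/15*(-9) = -7/15*(-9) = 21/5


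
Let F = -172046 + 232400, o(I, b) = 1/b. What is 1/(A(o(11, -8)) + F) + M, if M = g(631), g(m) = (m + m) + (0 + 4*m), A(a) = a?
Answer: 1827998174/482831 ≈ 3786.0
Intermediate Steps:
F = 60354
g(m) = 6*m (g(m) = 2*m + 4*m = 6*m)
M = 3786 (M = 6*631 = 3786)
1/(A(o(11, -8)) + F) + M = 1/(1/(-8) + 60354) + 3786 = 1/(-⅛ + 60354) + 3786 = 1/(482831/8) + 3786 = 8/482831 + 3786 = 1827998174/482831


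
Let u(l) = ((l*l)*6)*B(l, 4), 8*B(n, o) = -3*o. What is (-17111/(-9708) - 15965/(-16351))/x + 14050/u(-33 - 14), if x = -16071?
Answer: -1327804906310143/1878414571030404 ≈ -0.70687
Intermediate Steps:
B(n, o) = -3*o/8 (B(n, o) = (-3*o)/8 = -3*o/8)
u(l) = -9*l² (u(l) = ((l*l)*6)*(-3/8*4) = (l²*6)*(-3/2) = (6*l²)*(-3/2) = -9*l²)
(-17111/(-9708) - 15965/(-16351))/x + 14050/u(-33 - 14) = (-17111/(-9708) - 15965/(-16351))/(-16071) + 14050/((-9*(-33 - 14)²)) = (-17111*(-1/9708) - 15965*(-1/16351))*(-1/16071) + 14050/((-9*(-47)²)) = (17111/9708 + 15965/16351)*(-1/16071) + 14050/((-9*2209)) = (434770181/158735508)*(-1/16071) + 14050/(-19881) = -434770181/2551038349068 + 14050*(-1/19881) = -434770181/2551038349068 - 14050/19881 = -1327804906310143/1878414571030404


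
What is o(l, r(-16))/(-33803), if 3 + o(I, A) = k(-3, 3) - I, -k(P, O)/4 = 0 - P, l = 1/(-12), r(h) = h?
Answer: 179/405636 ≈ 0.00044128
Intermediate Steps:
l = -1/12 ≈ -0.083333
k(P, O) = 4*P (k(P, O) = -4*(0 - P) = -(-4)*P = 4*P)
o(I, A) = -15 - I (o(I, A) = -3 + (4*(-3) - I) = -3 + (-12 - I) = -15 - I)
o(l, r(-16))/(-33803) = (-15 - 1*(-1/12))/(-33803) = (-15 + 1/12)*(-1/33803) = -179/12*(-1/33803) = 179/405636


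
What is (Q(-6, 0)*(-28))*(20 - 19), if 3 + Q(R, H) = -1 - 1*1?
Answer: 140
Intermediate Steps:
Q(R, H) = -5 (Q(R, H) = -3 + (-1 - 1*1) = -3 + (-1 - 1) = -3 - 2 = -5)
(Q(-6, 0)*(-28))*(20 - 19) = (-5*(-28))*(20 - 19) = 140*1 = 140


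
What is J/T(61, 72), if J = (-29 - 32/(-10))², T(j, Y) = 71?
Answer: 16641/1775 ≈ 9.3752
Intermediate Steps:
J = 16641/25 (J = (-29 - 32*(-⅒))² = (-29 + 16/5)² = (-129/5)² = 16641/25 ≈ 665.64)
J/T(61, 72) = (16641/25)/71 = (16641/25)*(1/71) = 16641/1775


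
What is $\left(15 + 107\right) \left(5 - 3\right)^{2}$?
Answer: $488$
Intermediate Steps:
$\left(15 + 107\right) \left(5 - 3\right)^{2} = 122 \cdot 2^{2} = 122 \cdot 4 = 488$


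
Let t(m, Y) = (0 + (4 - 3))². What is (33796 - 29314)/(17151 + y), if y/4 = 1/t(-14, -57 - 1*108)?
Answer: 4482/17155 ≈ 0.26126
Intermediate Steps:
t(m, Y) = 1 (t(m, Y) = (0 + 1)² = 1² = 1)
y = 4 (y = 4/1 = 4*1 = 4)
(33796 - 29314)/(17151 + y) = (33796 - 29314)/(17151 + 4) = 4482/17155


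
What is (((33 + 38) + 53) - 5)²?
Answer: 14161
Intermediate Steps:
(((33 + 38) + 53) - 5)² = ((71 + 53) - 5)² = (124 - 5)² = 119² = 14161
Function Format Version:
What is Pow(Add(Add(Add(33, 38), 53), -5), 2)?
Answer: 14161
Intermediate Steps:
Pow(Add(Add(Add(33, 38), 53), -5), 2) = Pow(Add(Add(71, 53), -5), 2) = Pow(Add(124, -5), 2) = Pow(119, 2) = 14161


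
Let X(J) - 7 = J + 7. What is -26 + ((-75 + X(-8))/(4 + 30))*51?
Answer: -259/2 ≈ -129.50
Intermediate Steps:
X(J) = 14 + J (X(J) = 7 + (J + 7) = 7 + (7 + J) = 14 + J)
-26 + ((-75 + X(-8))/(4 + 30))*51 = -26 + ((-75 + (14 - 8))/(4 + 30))*51 = -26 + ((-75 + 6)/34)*51 = -26 - 69*1/34*51 = -26 - 69/34*51 = -26 - 207/2 = -259/2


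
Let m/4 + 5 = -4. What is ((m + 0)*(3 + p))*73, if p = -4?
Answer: 2628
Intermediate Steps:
m = -36 (m = -20 + 4*(-4) = -20 - 16 = -36)
((m + 0)*(3 + p))*73 = ((-36 + 0)*(3 - 4))*73 = -36*(-1)*73 = 36*73 = 2628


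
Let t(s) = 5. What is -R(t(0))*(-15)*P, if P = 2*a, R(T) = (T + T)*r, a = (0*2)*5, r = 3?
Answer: 0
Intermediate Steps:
a = 0 (a = 0*5 = 0)
R(T) = 6*T (R(T) = (T + T)*3 = (2*T)*3 = 6*T)
P = 0 (P = 2*0 = 0)
-R(t(0))*(-15)*P = -(6*5)*(-15)*0 = -30*(-15)*0 = -(-450)*0 = -1*0 = 0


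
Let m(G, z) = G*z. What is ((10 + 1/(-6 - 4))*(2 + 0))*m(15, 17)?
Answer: 5049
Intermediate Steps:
((10 + 1/(-6 - 4))*(2 + 0))*m(15, 17) = ((10 + 1/(-6 - 4))*(2 + 0))*(15*17) = ((10 + 1/(-10))*2)*255 = ((10 - ⅒)*2)*255 = ((99/10)*2)*255 = (99/5)*255 = 5049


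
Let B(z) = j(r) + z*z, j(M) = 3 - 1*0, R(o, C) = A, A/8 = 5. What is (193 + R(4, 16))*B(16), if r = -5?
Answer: 60347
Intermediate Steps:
A = 40 (A = 8*5 = 40)
R(o, C) = 40
j(M) = 3 (j(M) = 3 + 0 = 3)
B(z) = 3 + z² (B(z) = 3 + z*z = 3 + z²)
(193 + R(4, 16))*B(16) = (193 + 40)*(3 + 16²) = 233*(3 + 256) = 233*259 = 60347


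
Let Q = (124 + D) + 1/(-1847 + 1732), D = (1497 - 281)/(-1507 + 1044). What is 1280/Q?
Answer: 68153600/6462077 ≈ 10.547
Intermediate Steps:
D = -1216/463 (D = 1216/(-463) = 1216*(-1/463) = -1216/463 ≈ -2.6264)
Q = 6462077/53245 (Q = (124 - 1216/463) + 1/(-1847 + 1732) = 56196/463 + 1/(-115) = 56196/463 - 1/115 = 6462077/53245 ≈ 121.36)
1280/Q = 1280/(6462077/53245) = 1280*(53245/6462077) = 68153600/6462077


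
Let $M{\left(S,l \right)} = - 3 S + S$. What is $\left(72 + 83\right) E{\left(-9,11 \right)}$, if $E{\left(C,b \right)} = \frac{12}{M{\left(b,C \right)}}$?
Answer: $- \frac{930}{11} \approx -84.545$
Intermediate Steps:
$M{\left(S,l \right)} = - 2 S$
$E{\left(C,b \right)} = - \frac{6}{b}$ ($E{\left(C,b \right)} = \frac{12}{\left(-2\right) b} = 12 \left(- \frac{1}{2 b}\right) = - \frac{6}{b}$)
$\left(72 + 83\right) E{\left(-9,11 \right)} = \left(72 + 83\right) \left(- \frac{6}{11}\right) = 155 \left(\left(-6\right) \frac{1}{11}\right) = 155 \left(- \frac{6}{11}\right) = - \frac{930}{11}$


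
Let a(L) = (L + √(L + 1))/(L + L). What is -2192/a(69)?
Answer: -20872224/4691 + 302496*√70/4691 ≈ -3909.9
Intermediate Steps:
a(L) = (L + √(1 + L))/(2*L) (a(L) = (L + √(1 + L))/((2*L)) = (L + √(1 + L))*(1/(2*L)) = (L + √(1 + L))/(2*L))
-2192/a(69) = -2192*138/(69 + √(1 + 69)) = -2192*138/(69 + √70) = -2192/(½ + √70/138)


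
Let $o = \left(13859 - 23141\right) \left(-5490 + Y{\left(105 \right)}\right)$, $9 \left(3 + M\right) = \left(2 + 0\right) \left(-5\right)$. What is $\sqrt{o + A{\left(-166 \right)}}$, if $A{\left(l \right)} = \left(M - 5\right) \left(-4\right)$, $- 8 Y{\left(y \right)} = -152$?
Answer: $\frac{\sqrt{457036726}}{3} \approx 7126.1$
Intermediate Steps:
$Y{\left(y \right)} = 19$ ($Y{\left(y \right)} = \left(- \frac{1}{8}\right) \left(-152\right) = 19$)
$M = - \frac{37}{9}$ ($M = -3 + \frac{\left(2 + 0\right) \left(-5\right)}{9} = -3 + \frac{2 \left(-5\right)}{9} = -3 + \frac{1}{9} \left(-10\right) = -3 - \frac{10}{9} = - \frac{37}{9} \approx -4.1111$)
$A{\left(l \right)} = \frac{328}{9}$ ($A{\left(l \right)} = \left(- \frac{37}{9} - 5\right) \left(-4\right) = \left(- \frac{82}{9}\right) \left(-4\right) = \frac{328}{9}$)
$o = 50781822$ ($o = \left(13859 - 23141\right) \left(-5490 + 19\right) = \left(-9282\right) \left(-5471\right) = 50781822$)
$\sqrt{o + A{\left(-166 \right)}} = \sqrt{50781822 + \frac{328}{9}} = \sqrt{\frac{457036726}{9}} = \frac{\sqrt{457036726}}{3}$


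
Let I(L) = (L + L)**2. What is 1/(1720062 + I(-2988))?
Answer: 1/37432638 ≈ 2.6715e-8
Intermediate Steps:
I(L) = 4*L**2 (I(L) = (2*L)**2 = 4*L**2)
1/(1720062 + I(-2988)) = 1/(1720062 + 4*(-2988)**2) = 1/(1720062 + 4*8928144) = 1/(1720062 + 35712576) = 1/37432638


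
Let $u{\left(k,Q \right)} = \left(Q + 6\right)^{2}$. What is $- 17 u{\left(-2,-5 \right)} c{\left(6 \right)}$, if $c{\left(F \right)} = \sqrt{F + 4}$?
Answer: $- 17 \sqrt{10} \approx -53.759$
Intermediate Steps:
$c{\left(F \right)} = \sqrt{4 + F}$
$u{\left(k,Q \right)} = \left(6 + Q\right)^{2}$
$- 17 u{\left(-2,-5 \right)} c{\left(6 \right)} = - 17 \left(6 - 5\right)^{2} \sqrt{4 + 6} = - 17 \cdot 1^{2} \sqrt{10} = \left(-17\right) 1 \sqrt{10} = - 17 \sqrt{10}$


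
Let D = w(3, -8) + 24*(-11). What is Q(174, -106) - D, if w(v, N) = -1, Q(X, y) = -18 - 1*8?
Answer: 239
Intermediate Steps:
Q(X, y) = -26 (Q(X, y) = -18 - 8 = -26)
D = -265 (D = -1 + 24*(-11) = -1 - 264 = -265)
Q(174, -106) - D = -26 - 1*(-265) = -26 + 265 = 239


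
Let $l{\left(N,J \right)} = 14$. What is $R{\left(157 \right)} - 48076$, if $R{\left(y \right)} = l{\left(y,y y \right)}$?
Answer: $-48062$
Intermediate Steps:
$R{\left(y \right)} = 14$
$R{\left(157 \right)} - 48076 = 14 - 48076 = -48062$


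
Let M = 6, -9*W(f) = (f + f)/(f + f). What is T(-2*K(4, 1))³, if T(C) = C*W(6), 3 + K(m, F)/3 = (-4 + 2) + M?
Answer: 8/27 ≈ 0.29630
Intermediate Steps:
W(f) = -⅑ (W(f) = -(f + f)/(9*(f + f)) = -2*f/(9*(2*f)) = -2*f*1/(2*f)/9 = -⅑*1 = -⅑)
K(m, F) = 3 (K(m, F) = -9 + 3*((-4 + 2) + 6) = -9 + 3*(-2 + 6) = -9 + 3*4 = -9 + 12 = 3)
T(C) = -C/9 (T(C) = C*(-⅑) = -C/9)
T(-2*K(4, 1))³ = (-(-2)*3/9)³ = (-⅑*(-6))³ = (⅔)³ = 8/27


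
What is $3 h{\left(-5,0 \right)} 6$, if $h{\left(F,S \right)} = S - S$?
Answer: $0$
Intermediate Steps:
$h{\left(F,S \right)} = 0$
$3 h{\left(-5,0 \right)} 6 = 3 \cdot 0 \cdot 6 = 0 \cdot 6 = 0$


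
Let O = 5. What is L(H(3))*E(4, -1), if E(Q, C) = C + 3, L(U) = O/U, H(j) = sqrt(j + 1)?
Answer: 5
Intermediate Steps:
H(j) = sqrt(1 + j)
L(U) = 5/U
E(Q, C) = 3 + C
L(H(3))*E(4, -1) = (5/(sqrt(1 + 3)))*(3 - 1) = (5/(sqrt(4)))*2 = (5/2)*2 = 5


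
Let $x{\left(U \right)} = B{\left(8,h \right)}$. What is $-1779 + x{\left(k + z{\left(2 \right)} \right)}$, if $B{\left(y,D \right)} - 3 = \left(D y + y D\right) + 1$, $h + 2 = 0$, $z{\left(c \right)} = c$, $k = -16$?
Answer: $-1807$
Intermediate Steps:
$h = -2$ ($h = -2 + 0 = -2$)
$B{\left(y,D \right)} = 4 + 2 D y$ ($B{\left(y,D \right)} = 3 + \left(\left(D y + y D\right) + 1\right) = 3 + \left(\left(D y + D y\right) + 1\right) = 3 + \left(2 D y + 1\right) = 3 + \left(1 + 2 D y\right) = 4 + 2 D y$)
$x{\left(U \right)} = -28$ ($x{\left(U \right)} = 4 + 2 \left(-2\right) 8 = 4 - 32 = -28$)
$-1779 + x{\left(k + z{\left(2 \right)} \right)} = -1779 - 28 = -1807$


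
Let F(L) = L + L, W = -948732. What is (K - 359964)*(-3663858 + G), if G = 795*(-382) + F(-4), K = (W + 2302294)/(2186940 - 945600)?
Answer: 443212068496656022/310335 ≈ 1.4282e+12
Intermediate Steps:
F(L) = 2*L
K = 676781/620670 (K = (-948732 + 2302294)/(2186940 - 945600) = 1353562/1241340 = 1353562*(1/1241340) = 676781/620670 ≈ 1.0904)
G = -303698 (G = 795*(-382) + 2*(-4) = -303690 - 8 = -303698)
(K - 359964)*(-3663858 + G) = (676781/620670 - 359964)*(-3663858 - 303698) = -223418179099/620670*(-3967556) = 443212068496656022/310335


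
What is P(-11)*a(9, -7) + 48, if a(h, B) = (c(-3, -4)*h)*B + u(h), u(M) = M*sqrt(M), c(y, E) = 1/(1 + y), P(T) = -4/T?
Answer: 762/11 ≈ 69.273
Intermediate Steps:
u(M) = M**(3/2)
a(h, B) = h**(3/2) - B*h/2 (a(h, B) = (h/(1 - 3))*B + h**(3/2) = (h/(-2))*B + h**(3/2) = (-h/2)*B + h**(3/2) = -B*h/2 + h**(3/2) = h**(3/2) - B*h/2)
P(-11)*a(9, -7) + 48 = (-4/(-11))*(9**(3/2) - 1/2*(-7)*9) + 48 = (-4*(-1/11))*(27 + 63/2) + 48 = (4/11)*(117/2) + 48 = 234/11 + 48 = 762/11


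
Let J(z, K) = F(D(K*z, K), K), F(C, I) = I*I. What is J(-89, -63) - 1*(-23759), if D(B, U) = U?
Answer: 27728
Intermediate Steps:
F(C, I) = I²
J(z, K) = K²
J(-89, -63) - 1*(-23759) = (-63)² - 1*(-23759) = 3969 + 23759 = 27728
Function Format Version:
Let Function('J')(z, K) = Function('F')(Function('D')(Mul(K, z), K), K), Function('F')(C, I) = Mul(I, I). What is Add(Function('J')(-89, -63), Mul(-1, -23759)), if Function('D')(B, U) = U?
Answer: 27728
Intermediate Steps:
Function('F')(C, I) = Pow(I, 2)
Function('J')(z, K) = Pow(K, 2)
Add(Function('J')(-89, -63), Mul(-1, -23759)) = Add(Pow(-63, 2), Mul(-1, -23759)) = Add(3969, 23759) = 27728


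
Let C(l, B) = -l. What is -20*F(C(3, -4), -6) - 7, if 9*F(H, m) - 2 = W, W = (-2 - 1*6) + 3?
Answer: -1/3 ≈ -0.33333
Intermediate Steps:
W = -5 (W = (-2 - 6) + 3 = -8 + 3 = -5)
F(H, m) = -1/3 (F(H, m) = 2/9 + (1/9)*(-5) = 2/9 - 5/9 = -1/3)
-20*F(C(3, -4), -6) - 7 = -20*(-1/3) - 7 = 20/3 - 7 = -1/3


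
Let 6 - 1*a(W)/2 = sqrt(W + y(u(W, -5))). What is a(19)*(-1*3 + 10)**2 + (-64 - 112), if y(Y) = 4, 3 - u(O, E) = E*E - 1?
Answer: 412 - 98*sqrt(23) ≈ -57.992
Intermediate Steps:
u(O, E) = 4 - E**2 (u(O, E) = 3 - (E*E - 1) = 3 - (E**2 - 1) = 3 - (-1 + E**2) = 3 + (1 - E**2) = 4 - E**2)
a(W) = 12 - 2*sqrt(4 + W) (a(W) = 12 - 2*sqrt(W + 4) = 12 - 2*sqrt(4 + W))
a(19)*(-1*3 + 10)**2 + (-64 - 112) = (12 - 2*sqrt(4 + 19))*(-1*3 + 10)**2 + (-64 - 112) = (12 - 2*sqrt(23))*(-3 + 10)**2 - 176 = (12 - 2*sqrt(23))*7**2 - 176 = (12 - 2*sqrt(23))*49 - 176 = (588 - 98*sqrt(23)) - 176 = 412 - 98*sqrt(23)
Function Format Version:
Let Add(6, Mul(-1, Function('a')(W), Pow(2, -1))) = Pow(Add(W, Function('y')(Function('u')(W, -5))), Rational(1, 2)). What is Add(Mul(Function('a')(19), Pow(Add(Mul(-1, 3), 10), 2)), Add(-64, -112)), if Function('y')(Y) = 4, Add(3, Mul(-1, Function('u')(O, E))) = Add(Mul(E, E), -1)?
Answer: Add(412, Mul(-98, Pow(23, Rational(1, 2)))) ≈ -57.992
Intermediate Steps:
Function('u')(O, E) = Add(4, Mul(-1, Pow(E, 2))) (Function('u')(O, E) = Add(3, Mul(-1, Add(Mul(E, E), -1))) = Add(3, Mul(-1, Add(Pow(E, 2), -1))) = Add(3, Mul(-1, Add(-1, Pow(E, 2)))) = Add(3, Add(1, Mul(-1, Pow(E, 2)))) = Add(4, Mul(-1, Pow(E, 2))))
Function('a')(W) = Add(12, Mul(-2, Pow(Add(4, W), Rational(1, 2)))) (Function('a')(W) = Add(12, Mul(-2, Pow(Add(W, 4), Rational(1, 2)))) = Add(12, Mul(-2, Pow(Add(4, W), Rational(1, 2)))))
Add(Mul(Function('a')(19), Pow(Add(Mul(-1, 3), 10), 2)), Add(-64, -112)) = Add(Mul(Add(12, Mul(-2, Pow(Add(4, 19), Rational(1, 2)))), Pow(Add(Mul(-1, 3), 10), 2)), Add(-64, -112)) = Add(Mul(Add(12, Mul(-2, Pow(23, Rational(1, 2)))), Pow(Add(-3, 10), 2)), -176) = Add(Mul(Add(12, Mul(-2, Pow(23, Rational(1, 2)))), Pow(7, 2)), -176) = Add(Mul(Add(12, Mul(-2, Pow(23, Rational(1, 2)))), 49), -176) = Add(Add(588, Mul(-98, Pow(23, Rational(1, 2)))), -176) = Add(412, Mul(-98, Pow(23, Rational(1, 2))))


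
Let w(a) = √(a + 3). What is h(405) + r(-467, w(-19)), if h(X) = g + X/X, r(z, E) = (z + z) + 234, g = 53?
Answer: -646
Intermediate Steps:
w(a) = √(3 + a)
r(z, E) = 234 + 2*z (r(z, E) = 2*z + 234 = 234 + 2*z)
h(X) = 54 (h(X) = 53 + X/X = 53 + 1 = 54)
h(405) + r(-467, w(-19)) = 54 + (234 + 2*(-467)) = 54 + (234 - 934) = 54 - 700 = -646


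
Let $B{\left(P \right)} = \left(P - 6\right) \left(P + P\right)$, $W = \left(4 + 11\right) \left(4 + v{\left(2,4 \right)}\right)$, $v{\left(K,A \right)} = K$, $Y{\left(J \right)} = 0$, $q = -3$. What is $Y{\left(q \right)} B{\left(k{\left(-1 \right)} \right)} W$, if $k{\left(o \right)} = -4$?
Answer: $0$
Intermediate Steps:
$W = 90$ ($W = \left(4 + 11\right) \left(4 + 2\right) = 15 \cdot 6 = 90$)
$B{\left(P \right)} = 2 P \left(-6 + P\right)$ ($B{\left(P \right)} = \left(-6 + P\right) 2 P = 2 P \left(-6 + P\right)$)
$Y{\left(q \right)} B{\left(k{\left(-1 \right)} \right)} W = 0 \cdot 2 \left(-4\right) \left(-6 - 4\right) 90 = 0 \cdot 2 \left(-4\right) \left(-10\right) 90 = 0 \cdot 80 \cdot 90 = 0 \cdot 90 = 0$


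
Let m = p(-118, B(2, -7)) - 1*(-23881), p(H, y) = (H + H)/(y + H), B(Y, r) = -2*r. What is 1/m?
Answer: 26/620965 ≈ 4.1870e-5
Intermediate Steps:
p(H, y) = 2*H/(H + y) (p(H, y) = (2*H)/(H + y) = 2*H/(H + y))
m = 620965/26 (m = 2*(-118)/(-118 - 2*(-7)) - 1*(-23881) = 2*(-118)/(-118 + 14) + 23881 = 2*(-118)/(-104) + 23881 = 2*(-118)*(-1/104) + 23881 = 59/26 + 23881 = 620965/26 ≈ 23883.)
1/m = 1/(620965/26) = 26/620965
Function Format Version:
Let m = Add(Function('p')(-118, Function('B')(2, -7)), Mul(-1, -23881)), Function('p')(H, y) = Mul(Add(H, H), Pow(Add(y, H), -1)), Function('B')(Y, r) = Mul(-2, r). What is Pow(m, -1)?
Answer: Rational(26, 620965) ≈ 4.1870e-5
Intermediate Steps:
Function('p')(H, y) = Mul(2, H, Pow(Add(H, y), -1)) (Function('p')(H, y) = Mul(Mul(2, H), Pow(Add(H, y), -1)) = Mul(2, H, Pow(Add(H, y), -1)))
m = Rational(620965, 26) (m = Add(Mul(2, -118, Pow(Add(-118, Mul(-2, -7)), -1)), Mul(-1, -23881)) = Add(Mul(2, -118, Pow(Add(-118, 14), -1)), 23881) = Add(Mul(2, -118, Pow(-104, -1)), 23881) = Add(Mul(2, -118, Rational(-1, 104)), 23881) = Add(Rational(59, 26), 23881) = Rational(620965, 26) ≈ 23883.)
Pow(m, -1) = Pow(Rational(620965, 26), -1) = Rational(26, 620965)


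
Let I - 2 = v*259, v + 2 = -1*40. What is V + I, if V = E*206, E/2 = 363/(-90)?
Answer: -188066/15 ≈ -12538.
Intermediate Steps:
v = -42 (v = -2 - 1*40 = -2 - 40 = -42)
E = -121/15 (E = 2*(363/(-90)) = 2*(363*(-1/90)) = 2*(-121/30) = -121/15 ≈ -8.0667)
I = -10876 (I = 2 - 42*259 = 2 - 10878 = -10876)
V = -24926/15 (V = -121/15*206 = -24926/15 ≈ -1661.7)
V + I = -24926/15 - 10876 = -188066/15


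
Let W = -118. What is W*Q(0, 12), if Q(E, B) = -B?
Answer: 1416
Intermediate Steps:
W*Q(0, 12) = -(-118)*12 = -118*(-12) = 1416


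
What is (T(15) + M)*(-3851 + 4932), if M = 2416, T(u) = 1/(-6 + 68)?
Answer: 161926233/62 ≈ 2.6117e+6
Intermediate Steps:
T(u) = 1/62
(T(15) + M)*(-3851 + 4932) = (1/62 + 2416)*(-3851 + 4932) = (149793/62)*1081 = 161926233/62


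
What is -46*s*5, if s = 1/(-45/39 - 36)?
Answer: 130/21 ≈ 6.1905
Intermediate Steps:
s = -13/483 (s = 1/(-45*1/39 - 36) = 1/(-15/13 - 36) = 1/(-483/13) = -13/483 ≈ -0.026915)
-46*s*5 = -46*(-13/483)*5 = (26/21)*5 = 130/21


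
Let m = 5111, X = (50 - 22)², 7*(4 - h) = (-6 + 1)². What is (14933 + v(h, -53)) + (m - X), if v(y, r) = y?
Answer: 134823/7 ≈ 19260.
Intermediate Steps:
h = 3/7 (h = 4 - (-6 + 1)²/7 = 4 - ⅐*(-5)² = 4 - ⅐*25 = 4 - 25/7 = 3/7 ≈ 0.42857)
X = 784 (X = 28² = 784)
(14933 + v(h, -53)) + (m - X) = (14933 + 3/7) + (5111 - 1*784) = 104534/7 + (5111 - 784) = 104534/7 + 4327 = 134823/7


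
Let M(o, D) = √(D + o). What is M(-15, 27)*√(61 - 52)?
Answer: 6*√3 ≈ 10.392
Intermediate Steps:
M(-15, 27)*√(61 - 52) = √(27 - 15)*√(61 - 52) = √12*√9 = (2*√3)*3 = 6*√3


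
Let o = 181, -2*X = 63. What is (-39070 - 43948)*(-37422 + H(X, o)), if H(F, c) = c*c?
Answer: 386946898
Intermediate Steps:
X = -63/2 (X = -½*63 = -63/2 ≈ -31.500)
H(F, c) = c²
(-39070 - 43948)*(-37422 + H(X, o)) = (-39070 - 43948)*(-37422 + 181²) = -83018*(-37422 + 32761) = -83018*(-4661) = 386946898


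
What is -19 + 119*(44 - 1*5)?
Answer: 4622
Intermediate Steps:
-19 + 119*(44 - 1*5) = -19 + 119*(44 - 5) = -19 + 119*39 = -19 + 4641 = 4622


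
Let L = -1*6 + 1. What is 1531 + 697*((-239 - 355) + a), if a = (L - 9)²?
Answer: -275875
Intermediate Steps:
L = -5 (L = -6 + 1 = -5)
a = 196 (a = (-5 - 9)² = (-14)² = 196)
1531 + 697*((-239 - 355) + a) = 1531 + 697*((-239 - 355) + 196) = 1531 + 697*(-594 + 196) = 1531 + 697*(-398) = 1531 - 277406 = -275875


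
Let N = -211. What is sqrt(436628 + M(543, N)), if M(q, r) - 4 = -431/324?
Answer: sqrt(141468337)/18 ≈ 660.78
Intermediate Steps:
M(q, r) = 865/324 (M(q, r) = 4 - 431/324 = 865/324)
sqrt(436628 + M(543, N)) = sqrt(436628 + 865/324) = sqrt(141468337/324) = sqrt(141468337)/18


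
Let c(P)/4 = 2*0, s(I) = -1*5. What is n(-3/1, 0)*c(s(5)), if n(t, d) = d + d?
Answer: 0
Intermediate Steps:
n(t, d) = 2*d
s(I) = -5
c(P) = 0 (c(P) = 4*(2*0) = 4*0 = 0)
n(-3/1, 0)*c(s(5)) = (2*0)*0 = 0*0 = 0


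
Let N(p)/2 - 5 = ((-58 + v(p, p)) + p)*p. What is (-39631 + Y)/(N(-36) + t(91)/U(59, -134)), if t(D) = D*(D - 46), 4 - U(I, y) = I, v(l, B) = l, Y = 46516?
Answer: 75735/102251 ≈ 0.74068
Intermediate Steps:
U(I, y) = 4 - I
N(p) = 10 + 2*p*(-58 + 2*p) (N(p) = 10 + 2*(((-58 + p) + p)*p) = 10 + 2*((-58 + 2*p)*p) = 10 + 2*(p*(-58 + 2*p)) = 10 + 2*p*(-58 + 2*p))
t(D) = D*(-46 + D)
(-39631 + Y)/(N(-36) + t(91)/U(59, -134)) = (-39631 + 46516)/((10 - 116*(-36) + 4*(-36)²) + (91*(-46 + 91))/(4 - 1*59)) = 6885/((10 + 4176 + 4*1296) + (91*45)/(4 - 59)) = 6885/((10 + 4176 + 5184) + 4095/(-55)) = 6885/(9370 + 4095*(-1/55)) = 6885/(9370 - 819/11) = 6885/(102251/11) = 6885*(11/102251) = 75735/102251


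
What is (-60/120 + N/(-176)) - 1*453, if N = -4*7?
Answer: -19947/44 ≈ -453.34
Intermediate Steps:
N = -28
(-60/120 + N/(-176)) - 1*453 = (-60/120 - 28/(-176)) - 1*453 = (-60*1/120 - 28*(-1/176)) - 453 = (-½ + 7/44) - 453 = -15/44 - 453 = -19947/44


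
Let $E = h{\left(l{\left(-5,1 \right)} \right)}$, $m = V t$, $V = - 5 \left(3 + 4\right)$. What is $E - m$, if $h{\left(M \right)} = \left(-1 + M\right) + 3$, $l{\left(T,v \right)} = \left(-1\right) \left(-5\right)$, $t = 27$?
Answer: $952$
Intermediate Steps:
$V = -35$ ($V = \left(-5\right) 7 = -35$)
$l{\left(T,v \right)} = 5$
$h{\left(M \right)} = 2 + M$
$m = -945$ ($m = \left(-35\right) 27 = -945$)
$E = 7$ ($E = 2 + 5 = 7$)
$E - m = 7 - -945 = 7 + 945 = 952$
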